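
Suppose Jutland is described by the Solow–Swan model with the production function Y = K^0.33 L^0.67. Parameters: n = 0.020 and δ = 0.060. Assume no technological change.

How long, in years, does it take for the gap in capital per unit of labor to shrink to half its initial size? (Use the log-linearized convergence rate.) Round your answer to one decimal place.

t_½ ≈ 12.9 years

Near the steady state the convergence rate is λ = (1 − α)(n + δ).
λ = (1 − 0.33) × 0.080 = 0.67 × 0.080 = 0.0536
Half-life = ln 2 / λ = 0.6931 / 0.0536 ≈ 12.93 years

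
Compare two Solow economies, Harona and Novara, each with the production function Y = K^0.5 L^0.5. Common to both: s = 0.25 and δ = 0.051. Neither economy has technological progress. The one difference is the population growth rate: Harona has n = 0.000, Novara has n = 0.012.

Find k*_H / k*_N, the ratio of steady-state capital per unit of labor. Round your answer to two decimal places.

Steady-state k* = [s/(n + δ)]^(1/(1−α)), so the ratio is [ (s_H/(n + δ)_H) / (s_N/(n + δ)_N) ]^2.
s_H/(n + δ)_H = 0.25/0.051 = 4.9020; s_N/(n + δ)_N = 0.25/0.063 = 3.9683.
Ratio = (4.9020/3.9683)^2 = 1.2353^2 ≈ 1.5260

k*_H / k*_N ≈ 1.53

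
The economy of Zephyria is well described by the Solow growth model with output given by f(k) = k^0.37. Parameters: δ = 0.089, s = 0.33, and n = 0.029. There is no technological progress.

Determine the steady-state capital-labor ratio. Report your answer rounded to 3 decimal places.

In steady state, investment equals break-even investment: s·k^α = (n + δ)·k.
Dividing both sides by k: k^(1−α) = s / (n + δ).
k^0.63 = 0.33 / (0.029 + 0.089) = 0.33 / 0.118 = 2.7966
k* = 2.7966^(1/0.63) ≈ 5.1161

k* = 5.116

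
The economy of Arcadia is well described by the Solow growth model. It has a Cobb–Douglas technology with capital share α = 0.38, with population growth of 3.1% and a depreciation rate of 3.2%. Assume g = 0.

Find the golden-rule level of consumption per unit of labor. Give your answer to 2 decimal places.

c_gold ≈ 1.87

At the golden rule, f'(k) = n + δ, so α·k^(α−1) = n + δ and k_gold = (α/(n + δ))^(1/(1−α)).
k_gold = (0.38/0.063)^(1/0.62) = 6.0317^1.6129 ≈ 18.1456
c_gold = f(k_gold) − (n + δ)·k_gold = 3.0084 − 0.063×18.1456 ≈ 1.8652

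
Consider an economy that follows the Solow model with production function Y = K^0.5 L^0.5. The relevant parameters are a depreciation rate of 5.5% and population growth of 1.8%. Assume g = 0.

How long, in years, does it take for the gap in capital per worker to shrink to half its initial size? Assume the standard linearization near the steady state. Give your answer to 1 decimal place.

Near the steady state the convergence rate is λ = (1 − α)(n + δ).
λ = (1 − 0.5) × 0.073 = 0.5 × 0.073 = 0.0365
Half-life = ln 2 / λ = 0.6931 / 0.0365 ≈ 18.99 years

half-life ≈ 19.0 years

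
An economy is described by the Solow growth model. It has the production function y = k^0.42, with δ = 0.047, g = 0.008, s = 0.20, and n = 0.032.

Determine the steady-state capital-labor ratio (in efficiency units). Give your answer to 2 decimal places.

Steady state requires s·f(k) = (n + g + δ)·k, i.e. s·k^α = (n + g + δ)·k.
Rearranging, k^(1−α) = s / (n + g + δ).
k^0.58 = 0.20 / (0.032 + 0.008 + 0.047) = 0.20 / 0.087 = 2.2989
k* = 2.2989^(1/0.58) ≈ 4.2006

k* = 4.20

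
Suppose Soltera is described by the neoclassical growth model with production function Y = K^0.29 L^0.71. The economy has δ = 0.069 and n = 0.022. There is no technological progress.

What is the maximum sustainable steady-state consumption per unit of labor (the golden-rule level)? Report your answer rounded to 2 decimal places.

At the golden rule, f'(k) = n + δ, so α·k^(α−1) = n + δ and k_gold = (α/(n + δ))^(1/(1−α)).
k_gold = (0.29/0.091)^(1/0.71) = 3.1868^1.4085 ≈ 5.1165
c_gold = f(k_gold) − (n + δ)·k_gold = 1.6055 − 0.091×5.1165 ≈ 1.1399

c_gold ≈ 1.14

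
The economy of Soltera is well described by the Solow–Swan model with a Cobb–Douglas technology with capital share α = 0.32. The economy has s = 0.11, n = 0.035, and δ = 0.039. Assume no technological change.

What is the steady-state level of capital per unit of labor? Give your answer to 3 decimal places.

k* ≈ 1.791

Steady state requires s·f(k) = (n + δ)·k, i.e. s·k^α = (n + δ)·k.
Rearranging, k^(1−α) = s / (n + δ).
k^0.68 = 0.11 / (0.035 + 0.039) = 0.11 / 0.074 = 1.4865
k* = 1.4865^(1/0.68) ≈ 1.7914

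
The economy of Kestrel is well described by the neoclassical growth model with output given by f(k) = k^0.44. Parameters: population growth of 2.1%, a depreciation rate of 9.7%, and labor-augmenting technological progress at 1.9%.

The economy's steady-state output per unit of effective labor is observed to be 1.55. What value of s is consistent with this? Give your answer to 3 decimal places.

Steady state requires s·f(k) = (n + g + δ)·k, i.e. s·k^α = (n + g + δ)·k.
Since y* = [s/(n + g + δ)]^(α/(1−α)), we have s/(n + g + δ) = (y*)^((1−α)/α) = 1.55^1.2727 = 1.7468.
Therefore s = 1.7468 × (n + g + δ) = 1.7468 × 0.137 = 0.2393.

s ≈ 0.239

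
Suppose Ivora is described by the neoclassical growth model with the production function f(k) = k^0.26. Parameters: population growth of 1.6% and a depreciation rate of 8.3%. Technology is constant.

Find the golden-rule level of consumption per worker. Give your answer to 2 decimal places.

At the golden rule, f'(k) = n + δ, so α·k^(α−1) = n + δ and k_gold = (α/(n + δ))^(1/(1−α)).
k_gold = (0.26/0.099)^(1/0.74) = 2.6263^1.3514 ≈ 3.6872
c_gold = f(k_gold) − (n + δ)·k_gold = 1.4039 − 0.099×3.6872 ≈ 1.0389

c_gold ≈ 1.04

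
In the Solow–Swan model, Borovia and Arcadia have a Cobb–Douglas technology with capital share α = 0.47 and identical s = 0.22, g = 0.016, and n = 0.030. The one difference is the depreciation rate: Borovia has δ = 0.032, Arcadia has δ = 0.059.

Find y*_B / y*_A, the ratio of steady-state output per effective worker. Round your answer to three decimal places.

Steady-state y* = [s/(n + g + δ)]^(α/(1−α)), so the ratio is [ (s_B/(n + g + δ)_B) / (s_A/(n + g + δ)_A) ]^0.8868.
s_B/(n + g + δ)_B = 0.22/0.078 = 2.8205; s_A/(n + g + δ)_A = 0.22/0.105 = 2.0952.
Ratio = (2.8205/2.0952)^0.8868 = 1.3462^0.8868 ≈ 1.3017

y*_B / y*_A ≈ 1.302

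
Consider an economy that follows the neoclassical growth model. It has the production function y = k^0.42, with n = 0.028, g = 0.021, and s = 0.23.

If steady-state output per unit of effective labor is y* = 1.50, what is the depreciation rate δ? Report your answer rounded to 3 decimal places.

δ ≈ 0.082

At the steady state, Δk = 0, so s·k^α = (n + g + δ)·k.
Since y* = [s/(n + g + δ)]^(α/(1−α)), we have s/(n + g + δ) = (y*)^((1−α)/α) = 1.50^1.381 = 1.7506.
Therefore n + g + δ = s / 1.7506 = 0.23 / 1.7506 = 0.1314, so δ = 0.1314 − 0.049 = 0.0824.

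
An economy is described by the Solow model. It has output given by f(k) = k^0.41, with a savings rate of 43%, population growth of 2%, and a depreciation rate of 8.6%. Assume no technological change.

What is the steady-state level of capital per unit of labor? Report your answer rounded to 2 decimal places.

k* = 10.73

Steady state requires s·f(k) = (n + δ)·k, i.e. s·k^α = (n + δ)·k.
Rearranging, k^(1−α) = s / (n + δ).
k^0.59 = 0.43 / (0.020 + 0.086) = 0.43 / 0.106 = 4.0566
k* = 4.0566^(1/0.59) ≈ 10.7345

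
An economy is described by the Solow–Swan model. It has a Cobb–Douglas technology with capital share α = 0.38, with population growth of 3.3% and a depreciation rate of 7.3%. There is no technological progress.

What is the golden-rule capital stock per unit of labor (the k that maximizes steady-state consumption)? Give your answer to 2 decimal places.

The golden rule sets f'(k) = n + δ, i.e. α·k^(α−1) = n + δ.
So k^(1−α) = α / (n + δ) = 0.38 / 0.106 = 3.5849.
k_gold = 3.5849^(1/0.62) ≈ 7.8400

k_gold ≈ 7.84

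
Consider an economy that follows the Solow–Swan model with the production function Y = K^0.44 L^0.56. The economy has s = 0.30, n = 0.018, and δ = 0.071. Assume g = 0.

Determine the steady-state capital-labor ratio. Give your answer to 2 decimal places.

At the steady state, Δk = 0, so s·k^α = (n + δ)·k.
Rearranging, k^(1−α) = s / (n + δ).
k^0.56 = 0.30 / (0.018 + 0.071) = 0.30 / 0.089 = 3.3708
k* = 3.3708^(1/0.56) ≈ 8.7575

k* = 8.76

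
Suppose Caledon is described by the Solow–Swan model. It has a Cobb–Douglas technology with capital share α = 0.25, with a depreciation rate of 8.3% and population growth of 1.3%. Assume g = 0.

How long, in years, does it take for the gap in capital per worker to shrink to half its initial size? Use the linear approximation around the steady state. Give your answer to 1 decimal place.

Near the steady state the convergence rate is λ = (1 − α)(n + δ).
λ = (1 − 0.25) × 0.096 = 0.75 × 0.096 = 0.0720
Half-life = ln 2 / λ = 0.6931 / 0.0720 ≈ 9.63 years

t_½ ≈ 9.6 years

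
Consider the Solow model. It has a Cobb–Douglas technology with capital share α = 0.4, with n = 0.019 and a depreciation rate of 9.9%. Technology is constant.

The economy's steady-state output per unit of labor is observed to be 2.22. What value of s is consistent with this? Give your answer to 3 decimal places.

s ≈ 0.390

At the steady state, Δk = 0, so s·k^α = (n + δ)·k.
Since y* = [s/(n + δ)]^(α/(1−α)), we have s/(n + δ) = (y*)^((1−α)/α) = 2.22^1.5 = 3.3077.
Therefore s = 3.3077 × (n + δ) = 3.3077 × 0.118 = 0.3903.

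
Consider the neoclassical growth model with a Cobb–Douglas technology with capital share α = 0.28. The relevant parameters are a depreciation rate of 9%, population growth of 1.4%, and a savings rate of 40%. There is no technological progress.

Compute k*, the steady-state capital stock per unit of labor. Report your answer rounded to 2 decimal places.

k* = 6.49

In steady state, investment equals break-even investment: s·k^α = (n + δ)·k.
Dividing both sides by k: k^(1−α) = s / (n + δ).
k^0.72 = 0.40 / (0.014 + 0.090) = 0.40 / 0.104 = 3.8462
k* = 3.8462^(1/0.72) ≈ 6.4945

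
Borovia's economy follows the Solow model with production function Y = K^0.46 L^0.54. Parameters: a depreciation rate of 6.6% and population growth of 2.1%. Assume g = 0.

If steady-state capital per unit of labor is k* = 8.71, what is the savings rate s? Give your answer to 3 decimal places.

In steady state, investment equals break-even investment: s·k^α = (n + δ)·k.
So s / (n + δ) = (k*)^(1−α) = 8.71^0.54 = 3.2182.
Therefore s = 3.2182 × (n + δ) = 3.2182 × 0.087 = 0.2800.

s ≈ 0.280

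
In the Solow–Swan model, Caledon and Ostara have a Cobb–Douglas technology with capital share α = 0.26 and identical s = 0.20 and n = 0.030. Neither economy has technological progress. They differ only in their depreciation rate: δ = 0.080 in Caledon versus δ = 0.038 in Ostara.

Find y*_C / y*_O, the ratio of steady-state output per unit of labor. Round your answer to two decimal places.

y*_C / y*_O ≈ 0.84

Steady-state y* = [s/(n + δ)]^(α/(1−α)), so the ratio is [ (s_C/(n + δ)_C) / (s_O/(n + δ)_O) ]^0.3514.
s_C/(n + δ)_C = 0.20/0.110 = 1.8182; s_O/(n + δ)_O = 0.20/0.068 = 2.9412.
Ratio = (1.8182/2.9412)^0.3514 = 0.6182^0.3514 ≈ 0.8445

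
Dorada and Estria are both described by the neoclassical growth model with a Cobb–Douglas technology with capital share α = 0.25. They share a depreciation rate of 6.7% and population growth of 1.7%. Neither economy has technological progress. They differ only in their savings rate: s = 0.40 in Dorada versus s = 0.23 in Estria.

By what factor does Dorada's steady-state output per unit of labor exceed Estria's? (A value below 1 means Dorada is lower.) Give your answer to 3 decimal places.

ratio ≈ 1.203

Steady-state y* = [s/(n + δ)]^(α/(1−α)), so the ratio is [ (s_D/(n + δ)_D) / (s_E/(n + δ)_E) ]^0.3333.
s_D/(n + δ)_D = 0.40/0.084 = 4.7619; s_E/(n + δ)_E = 0.23/0.084 = 2.7381.
Ratio = (4.7619/2.7381)^0.3333 = 1.7391^0.3333 ≈ 1.2025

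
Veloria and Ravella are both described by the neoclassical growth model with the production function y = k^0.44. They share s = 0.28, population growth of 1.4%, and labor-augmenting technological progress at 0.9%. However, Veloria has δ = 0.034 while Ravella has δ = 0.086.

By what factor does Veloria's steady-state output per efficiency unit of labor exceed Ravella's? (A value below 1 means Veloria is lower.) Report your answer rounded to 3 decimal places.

y*_V / y*_R ≈ 1.664

Steady-state y* = [s/(n + g + δ)]^(α/(1−α)), so the ratio is [ (s_V/(n + g + δ)_V) / (s_R/(n + g + δ)_R) ]^0.7857.
s_V/(n + g + δ)_V = 0.28/0.057 = 4.9123; s_R/(n + g + δ)_R = 0.28/0.109 = 2.5688.
Ratio = (4.9123/2.5688)^0.7857 = 1.9123^0.7857 ≈ 1.6643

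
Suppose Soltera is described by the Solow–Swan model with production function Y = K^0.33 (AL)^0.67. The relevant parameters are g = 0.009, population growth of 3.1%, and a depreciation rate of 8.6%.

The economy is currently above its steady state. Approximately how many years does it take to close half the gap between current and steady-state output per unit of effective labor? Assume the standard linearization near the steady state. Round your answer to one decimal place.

half-life ≈ 8.2 years

Near the steady state the convergence rate is λ = (1 − α)(n + g + δ).
λ = (1 − 0.33) × 0.126 = 0.67 × 0.126 = 0.08442
Half-life = ln 2 / λ = 0.6931 / 0.08442 ≈ 8.21 years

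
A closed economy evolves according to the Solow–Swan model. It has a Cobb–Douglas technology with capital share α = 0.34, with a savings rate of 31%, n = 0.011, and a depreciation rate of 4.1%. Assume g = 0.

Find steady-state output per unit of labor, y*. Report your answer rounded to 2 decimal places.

In steady state, investment equals break-even investment: s·k^α = (n + δ)·k.
Dividing both sides by k: k^(1−α) = s / (n + δ).
k^0.66 = 0.31 / (0.011 + 0.041) = 0.31 / 0.052 = 5.9615
k* = 5.9615^(1/0.66) ≈ 14.9548
y* = (k*)^α = 14.9548^0.34 ≈ 2.5086

y* = 2.51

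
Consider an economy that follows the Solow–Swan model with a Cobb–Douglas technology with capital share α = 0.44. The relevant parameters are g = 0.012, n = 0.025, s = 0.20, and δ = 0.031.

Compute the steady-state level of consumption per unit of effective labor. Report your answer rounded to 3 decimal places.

c* ≈ 1.867

In steady state, investment equals break-even investment: s·k^α = (n + g + δ)·k.
Rearranging, k^(1−α) = s / (n + g + δ).
k^0.56 = 0.20 / (0.025 + 0.012 + 0.031) = 0.20 / 0.068 = 2.9412
k* = 2.9412^(1/0.56) ≈ 6.8652
y* = (k*)^α = 6.8652^0.44 ≈ 2.3341
c* = (1 − s)·y* = (1 − 0.20) × 2.3341 ≈ 1.8673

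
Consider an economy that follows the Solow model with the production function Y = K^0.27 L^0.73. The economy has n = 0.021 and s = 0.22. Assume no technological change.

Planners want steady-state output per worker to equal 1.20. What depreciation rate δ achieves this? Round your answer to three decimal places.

In steady state, investment equals break-even investment: s·k^α = (n + δ)·k.
Since y* = [s/(n + δ)]^(α/(1−α)), we have s/(n + δ) = (y*)^((1−α)/α) = 1.20^2.7037 = 1.6371.
Therefore n + δ = s / 1.6371 = 0.22 / 1.6371 = 0.1344, so δ = 0.1344 − 0.021 = 0.1134.

δ ≈ 0.113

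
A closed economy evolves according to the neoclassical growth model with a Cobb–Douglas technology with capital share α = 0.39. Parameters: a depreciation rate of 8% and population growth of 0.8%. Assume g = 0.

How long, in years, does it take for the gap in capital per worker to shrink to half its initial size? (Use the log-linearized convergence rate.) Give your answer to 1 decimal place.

Near the steady state the convergence rate is λ = (1 − α)(n + δ).
λ = (1 − 0.39) × 0.088 = 0.61 × 0.088 = 0.05368
Half-life = ln 2 / λ = 0.6931 / 0.05368 ≈ 12.91 years

half-life ≈ 12.9 years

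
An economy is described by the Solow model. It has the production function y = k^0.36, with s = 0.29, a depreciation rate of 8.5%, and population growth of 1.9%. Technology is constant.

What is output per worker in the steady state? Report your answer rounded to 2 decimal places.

At the steady state, Δk = 0, so s·k^α = (n + δ)·k.
Dividing both sides by k: k^(1−α) = s / (n + δ).
k^0.64 = 0.29 / (0.019 + 0.085) = 0.29 / 0.104 = 2.7885
k* = 2.7885^(1/0.64) ≈ 4.9647
y* = (k*)^α = 4.9647^0.36 ≈ 1.7804

y* = 1.78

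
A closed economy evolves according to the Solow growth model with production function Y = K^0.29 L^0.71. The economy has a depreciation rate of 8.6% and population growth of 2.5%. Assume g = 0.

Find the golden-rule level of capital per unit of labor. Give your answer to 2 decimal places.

The golden rule sets f'(k) = n + δ, i.e. α·k^(α−1) = n + δ.
So k^(1−α) = α / (n + δ) = 0.29 / 0.111 = 2.6126.
k_gold = 2.6126^(1/0.71) ≈ 3.8675

k_gold ≈ 3.87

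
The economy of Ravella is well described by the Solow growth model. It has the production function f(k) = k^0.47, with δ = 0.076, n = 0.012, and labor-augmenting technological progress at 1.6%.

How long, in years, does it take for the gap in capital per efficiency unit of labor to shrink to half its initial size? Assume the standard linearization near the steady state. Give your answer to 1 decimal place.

half-life ≈ 12.6 years

Near the steady state the convergence rate is λ = (1 − α)(n + g + δ).
λ = (1 − 0.47) × 0.104 = 0.53 × 0.104 = 0.05512
Half-life = ln 2 / λ = 0.6931 / 0.05512 ≈ 12.57 years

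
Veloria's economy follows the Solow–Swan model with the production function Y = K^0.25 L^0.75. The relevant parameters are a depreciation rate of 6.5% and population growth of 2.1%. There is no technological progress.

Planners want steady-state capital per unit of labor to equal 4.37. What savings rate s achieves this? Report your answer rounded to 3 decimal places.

Steady state requires s·f(k) = (n + δ)·k, i.e. s·k^α = (n + δ)·k.
So s / (n + δ) = (k*)^(1−α) = 4.37^0.75 = 3.0225.
Therefore s = 3.0225 × (n + δ) = 3.0225 × 0.086 = 0.2599.

s ≈ 0.260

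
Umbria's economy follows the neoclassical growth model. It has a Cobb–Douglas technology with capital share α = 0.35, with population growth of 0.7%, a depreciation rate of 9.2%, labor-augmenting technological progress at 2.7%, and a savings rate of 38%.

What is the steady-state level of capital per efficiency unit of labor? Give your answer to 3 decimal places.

In steady state, investment equals break-even investment: s·k^α = (n + g + δ)·k.
Dividing both sides by k: k^(1−α) = s / (n + g + δ).
k^0.65 = 0.38 / (0.007 + 0.027 + 0.092) = 0.38 / 0.126 = 3.0159
k* = 3.0159^(1/0.65) ≈ 5.4647

k* = 5.465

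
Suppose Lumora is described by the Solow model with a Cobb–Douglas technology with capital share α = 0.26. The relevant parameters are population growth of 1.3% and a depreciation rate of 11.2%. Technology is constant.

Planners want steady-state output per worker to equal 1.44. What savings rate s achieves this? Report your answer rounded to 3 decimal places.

s ≈ 0.353

In steady state, investment equals break-even investment: s·k^α = (n + δ)·k.
Since y* = [s/(n + δ)]^(α/(1−α)), we have s/(n + δ) = (y*)^((1−α)/α) = 1.44^2.8462 = 2.8231.
Therefore s = 2.8231 × (n + δ) = 2.8231 × 0.125 = 0.3529.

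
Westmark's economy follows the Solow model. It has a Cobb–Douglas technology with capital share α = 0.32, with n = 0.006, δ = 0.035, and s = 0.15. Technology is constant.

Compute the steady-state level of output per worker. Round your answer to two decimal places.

y* ≈ 1.84

Steady state requires s·f(k) = (n + δ)·k, i.e. s·k^α = (n + δ)·k.
Rearranging, k^(1−α) = s / (n + δ).
k^0.68 = 0.15 / (0.006 + 0.035) = 0.15 / 0.041 = 3.6585
k* = 3.6585^(1/0.68) ≈ 6.7358
y* = (k*)^α = 6.7358^0.32 ≈ 1.8411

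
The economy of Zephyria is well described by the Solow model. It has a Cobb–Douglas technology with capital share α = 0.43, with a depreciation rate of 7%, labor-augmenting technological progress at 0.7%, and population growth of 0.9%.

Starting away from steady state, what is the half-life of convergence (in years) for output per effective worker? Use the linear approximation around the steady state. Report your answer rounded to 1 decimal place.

about 14.1 years

Near the steady state the convergence rate is λ = (1 − α)(n + g + δ).
λ = (1 − 0.43) × 0.086 = 0.57 × 0.086 = 0.04902
Half-life = ln 2 / λ = 0.6931 / 0.04902 ≈ 14.14 years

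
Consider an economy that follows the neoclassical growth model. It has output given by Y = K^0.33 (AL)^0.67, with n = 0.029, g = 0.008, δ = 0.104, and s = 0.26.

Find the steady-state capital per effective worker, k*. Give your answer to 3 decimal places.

k* ≈ 2.493

At the steady state, Δk = 0, so s·k^α = (n + g + δ)·k.
Dividing both sides by k: k^(1−α) = s / (n + g + δ).
k^0.67 = 0.26 / (0.029 + 0.008 + 0.104) = 0.26 / 0.141 = 1.8440
k* = 1.8440^(1/0.67) ≈ 2.4926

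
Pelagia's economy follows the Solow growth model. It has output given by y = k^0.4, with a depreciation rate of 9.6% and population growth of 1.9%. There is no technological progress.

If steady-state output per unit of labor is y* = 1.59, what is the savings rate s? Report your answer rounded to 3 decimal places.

At the steady state, Δk = 0, so s·k^α = (n + δ)·k.
Since y* = [s/(n + δ)]^(α/(1−α)), we have s/(n + δ) = (y*)^((1−α)/α) = 1.59^1.5 = 2.0049.
Therefore s = 2.0049 × (n + δ) = 2.0049 × 0.115 = 0.2306.

s ≈ 0.231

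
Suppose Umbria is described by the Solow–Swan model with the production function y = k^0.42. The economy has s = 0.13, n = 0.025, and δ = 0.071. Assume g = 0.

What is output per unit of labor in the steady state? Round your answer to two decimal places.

y* ≈ 1.25

Steady state requires s·f(k) = (n + δ)·k, i.e. s·k^α = (n + δ)·k.
Rearranging, k^(1−α) = s / (n + δ).
k^0.58 = 0.13 / (0.025 + 0.071) = 0.13 / 0.096 = 1.3542
k* = 1.3542^(1/0.58) ≈ 1.6867
y* = (k*)^α = 1.6867^0.42 ≈ 1.2455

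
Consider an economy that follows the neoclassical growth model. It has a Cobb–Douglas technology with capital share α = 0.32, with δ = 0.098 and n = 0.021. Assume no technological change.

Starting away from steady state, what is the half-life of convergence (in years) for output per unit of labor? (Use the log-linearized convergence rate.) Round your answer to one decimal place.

Near the steady state the convergence rate is λ = (1 − α)(n + δ).
λ = (1 − 0.32) × 0.119 = 0.68 × 0.119 = 0.08092
Half-life = ln 2 / λ = 0.6931 / 0.08092 ≈ 8.57 years

t_½ ≈ 8.6 years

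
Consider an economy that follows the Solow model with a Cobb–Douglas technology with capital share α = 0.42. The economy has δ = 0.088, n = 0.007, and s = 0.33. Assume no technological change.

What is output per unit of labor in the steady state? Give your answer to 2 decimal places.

y* = 2.46

In steady state, investment equals break-even investment: s·k^α = (n + δ)·k.
Rearranging, k^(1−α) = s / (n + δ).
k^0.58 = 0.33 / (0.007 + 0.088) = 0.33 / 0.095 = 3.4737
k* = 3.4737^(1/0.58) ≈ 8.5586
y* = (k*)^α = 8.5586^0.42 ≈ 2.4638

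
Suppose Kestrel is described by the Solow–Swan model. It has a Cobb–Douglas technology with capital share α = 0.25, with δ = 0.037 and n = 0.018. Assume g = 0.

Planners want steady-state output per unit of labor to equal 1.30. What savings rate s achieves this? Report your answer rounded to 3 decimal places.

In steady state, investment equals break-even investment: s·k^α = (n + δ)·k.
Since y* = [s/(n + δ)]^(α/(1−α)), we have s/(n + δ) = (y*)^((1−α)/α) = 1.30^3 = 2.1970.
Therefore s = 2.1970 × (n + δ) = 2.1970 × 0.055 = 0.1208.

s ≈ 0.121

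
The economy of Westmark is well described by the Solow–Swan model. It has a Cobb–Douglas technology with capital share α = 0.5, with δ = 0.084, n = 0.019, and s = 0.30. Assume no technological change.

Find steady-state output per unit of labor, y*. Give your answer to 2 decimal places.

y* ≈ 2.91

At the steady state, Δk = 0, so s·k^α = (n + δ)·k.
Rearranging, k^(1−α) = s / (n + δ).
k^0.5 = 0.30 / (0.019 + 0.084) = 0.30 / 0.103 = 2.9126
k* = 2.9126^(1/0.5) ≈ 8.4832
y* = (k*)^α = 8.4832^0.5 ≈ 2.9126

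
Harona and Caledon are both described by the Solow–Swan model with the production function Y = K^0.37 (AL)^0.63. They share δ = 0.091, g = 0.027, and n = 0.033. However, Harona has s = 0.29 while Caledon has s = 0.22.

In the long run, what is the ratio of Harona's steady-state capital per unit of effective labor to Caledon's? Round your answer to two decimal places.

k*_H / k*_C ≈ 1.55

Steady-state k* = [s/(n + g + δ)]^(1/(1−α)), so the ratio is [ (s_H/(n + g + δ)_H) / (s_C/(n + g + δ)_C) ]^1.5873.
s_H/(n + g + δ)_H = 0.29/0.151 = 1.9205; s_C/(n + g + δ)_C = 0.22/0.151 = 1.4570.
Ratio = (1.9205/1.4570)^1.5873 = 1.3181^1.5873 ≈ 1.5502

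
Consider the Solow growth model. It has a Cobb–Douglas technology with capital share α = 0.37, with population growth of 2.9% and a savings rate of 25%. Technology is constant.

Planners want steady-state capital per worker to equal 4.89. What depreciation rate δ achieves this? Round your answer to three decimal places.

δ ≈ 0.063

At the steady state, Δk = 0, so s·k^α = (n + δ)·k.
So s / (n + δ) = (k*)^(1−α) = 4.89^0.63 = 2.7181.
Therefore n + δ = s / 2.7181 = 0.25 / 2.7181 = 0.0920, so δ = 0.0920 − 0.029 = 0.0630.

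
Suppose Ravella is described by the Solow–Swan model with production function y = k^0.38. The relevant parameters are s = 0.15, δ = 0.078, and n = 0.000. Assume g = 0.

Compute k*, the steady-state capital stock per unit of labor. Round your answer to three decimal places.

k* ≈ 2.871

In steady state, investment equals break-even investment: s·k^α = (n + δ)·k.
Rearranging, k^(1−α) = s / (n + δ).
k^0.62 = 0.15 / (0.000 + 0.078) = 0.15 / 0.078 = 1.9231
k* = 1.9231^(1/0.62) ≈ 2.8712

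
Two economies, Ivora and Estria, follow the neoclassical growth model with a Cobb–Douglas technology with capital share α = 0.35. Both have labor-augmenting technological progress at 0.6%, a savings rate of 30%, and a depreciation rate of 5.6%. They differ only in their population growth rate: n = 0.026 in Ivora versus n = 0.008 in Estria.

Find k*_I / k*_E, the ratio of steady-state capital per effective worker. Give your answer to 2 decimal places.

Steady-state k* = [s/(n + g + δ)]^(1/(1−α)), so the ratio is [ (s_I/(n + g + δ)_I) / (s_E/(n + g + δ)_E) ]^1.5385.
s_I/(n + g + δ)_I = 0.30/0.088 = 3.4091; s_E/(n + g + δ)_E = 0.30/0.070 = 4.2857.
Ratio = (3.4091/4.2857)^1.5385 = 0.7955^1.5385 ≈ 0.7033

k*_I / k*_E ≈ 0.70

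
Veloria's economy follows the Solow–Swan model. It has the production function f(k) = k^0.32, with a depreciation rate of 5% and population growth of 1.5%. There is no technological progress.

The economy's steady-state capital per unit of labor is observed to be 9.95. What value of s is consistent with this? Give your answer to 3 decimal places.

s ≈ 0.310

Steady state requires s·f(k) = (n + δ)·k, i.e. s·k^α = (n + δ)·k.
So s / (n + δ) = (k*)^(1−α) = 9.95^0.68 = 4.7700.
Therefore s = 4.7700 × (n + δ) = 4.7700 × 0.065 = 0.3101.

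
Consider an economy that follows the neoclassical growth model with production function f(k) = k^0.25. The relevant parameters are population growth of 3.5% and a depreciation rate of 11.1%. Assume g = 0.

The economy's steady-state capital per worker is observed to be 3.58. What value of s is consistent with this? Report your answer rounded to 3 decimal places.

In steady state, investment equals break-even investment: s·k^α = (n + δ)·k.
So s / (n + δ) = (k*)^(1−α) = 3.58^0.75 = 2.6026.
Therefore s = 2.6026 × (n + δ) = 2.6026 × 0.146 = 0.3800.

s ≈ 0.380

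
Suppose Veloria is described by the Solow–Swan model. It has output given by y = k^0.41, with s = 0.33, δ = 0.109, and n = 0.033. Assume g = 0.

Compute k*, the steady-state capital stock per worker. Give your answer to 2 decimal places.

k* = 4.18

At the steady state, Δk = 0, so s·k^α = (n + δ)·k.
Dividing both sides by k: k^(1−α) = s / (n + δ).
k^0.59 = 0.33 / (0.033 + 0.109) = 0.33 / 0.142 = 2.3239
k* = 2.3239^(1/0.59) ≈ 4.1755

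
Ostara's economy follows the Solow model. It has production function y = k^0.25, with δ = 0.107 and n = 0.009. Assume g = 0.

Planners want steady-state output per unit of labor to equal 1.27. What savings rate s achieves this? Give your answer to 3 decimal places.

Steady state requires s·f(k) = (n + δ)·k, i.e. s·k^α = (n + δ)·k.
Since y* = [s/(n + δ)]^(α/(1−α)), we have s/(n + δ) = (y*)^((1−α)/α) = 1.27^3 = 2.0484.
Therefore s = 2.0484 × (n + δ) = 2.0484 × 0.116 = 0.2376.

s ≈ 0.238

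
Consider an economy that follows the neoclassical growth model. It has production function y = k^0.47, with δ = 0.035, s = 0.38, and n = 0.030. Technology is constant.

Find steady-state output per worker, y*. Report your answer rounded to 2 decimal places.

y* ≈ 4.79

At the steady state, Δk = 0, so s·k^α = (n + δ)·k.
Dividing both sides by k: k^(1−α) = s / (n + δ).
k^0.53 = 0.38 / (0.030 + 0.035) = 0.38 / 0.065 = 5.8462
k* = 5.8462^(1/0.53) ≈ 27.9854
y* = (k*)^α = 27.9854^0.47 ≈ 4.7869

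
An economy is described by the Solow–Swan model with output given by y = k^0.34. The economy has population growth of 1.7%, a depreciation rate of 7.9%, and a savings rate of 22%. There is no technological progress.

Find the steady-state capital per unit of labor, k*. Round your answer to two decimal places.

k* = 3.51

In steady state, investment equals break-even investment: s·k^α = (n + δ)·k.
Dividing both sides by k: k^(1−α) = s / (n + δ).
k^0.66 = 0.22 / (0.017 + 0.079) = 0.22 / 0.096 = 2.2917
k* = 2.2917^(1/0.66) ≈ 3.5131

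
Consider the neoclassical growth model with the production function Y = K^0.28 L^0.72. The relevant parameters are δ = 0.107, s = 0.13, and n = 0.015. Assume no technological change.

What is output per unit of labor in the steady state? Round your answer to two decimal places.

At the steady state, Δk = 0, so s·k^α = (n + δ)·k.
Rearranging, k^(1−α) = s / (n + δ).
k^0.72 = 0.13 / (0.015 + 0.107) = 0.13 / 0.122 = 1.0656
k* = 1.0656^(1/0.72) ≈ 1.0923
y* = (k*)^α = 1.0923^0.28 ≈ 1.0250

y* = 1.03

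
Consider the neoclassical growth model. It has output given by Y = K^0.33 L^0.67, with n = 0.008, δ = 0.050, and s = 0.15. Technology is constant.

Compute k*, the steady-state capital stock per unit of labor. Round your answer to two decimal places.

k* ≈ 4.13

At the steady state, Δk = 0, so s·k^α = (n + δ)·k.
Rearranging, k^(1−α) = s / (n + δ).
k^0.67 = 0.15 / (0.008 + 0.050) = 0.15 / 0.058 = 2.5862
k* = 2.5862^(1/0.67) ≈ 4.1297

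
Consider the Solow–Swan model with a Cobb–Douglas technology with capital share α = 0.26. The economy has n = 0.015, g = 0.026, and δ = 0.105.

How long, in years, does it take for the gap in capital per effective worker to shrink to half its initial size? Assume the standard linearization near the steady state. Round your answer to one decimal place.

Near the steady state the convergence rate is λ = (1 − α)(n + g + δ).
λ = (1 − 0.26) × 0.146 = 0.74 × 0.146 = 0.10804
Half-life = ln 2 / λ = 0.6931 / 0.10804 ≈ 6.42 years

t_½ ≈ 6.4 years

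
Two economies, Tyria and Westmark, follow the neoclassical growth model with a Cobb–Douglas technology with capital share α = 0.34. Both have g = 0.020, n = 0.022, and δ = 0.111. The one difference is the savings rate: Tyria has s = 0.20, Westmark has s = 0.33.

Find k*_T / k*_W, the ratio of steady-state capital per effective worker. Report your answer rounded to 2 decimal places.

ratio ≈ 0.47

Steady-state k* = [s/(n + g + δ)]^(1/(1−α)), so the ratio is [ (s_T/(n + g + δ)_T) / (s_W/(n + g + δ)_W) ]^1.5152.
s_T/(n + g + δ)_T = 0.20/0.153 = 1.3072; s_W/(n + g + δ)_W = 0.33/0.153 = 2.1569.
Ratio = (1.3072/2.1569)^1.5152 = 0.6061^1.5152 ≈ 0.4683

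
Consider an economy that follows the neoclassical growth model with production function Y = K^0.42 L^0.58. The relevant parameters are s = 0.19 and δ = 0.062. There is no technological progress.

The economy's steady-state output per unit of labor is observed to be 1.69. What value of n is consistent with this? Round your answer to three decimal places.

n ≈ 0.030

At the steady state, Δk = 0, so s·k^α = (n + δ)·k.
Since y* = [s/(n + δ)]^(α/(1−α)), we have s/(n + δ) = (y*)^((1−α)/α) = 1.69^1.381 = 2.0640.
Therefore n + δ = s / 2.0640 = 0.19 / 2.0640 = 0.0921, so n = 0.0921 − 0.062 = 0.0301.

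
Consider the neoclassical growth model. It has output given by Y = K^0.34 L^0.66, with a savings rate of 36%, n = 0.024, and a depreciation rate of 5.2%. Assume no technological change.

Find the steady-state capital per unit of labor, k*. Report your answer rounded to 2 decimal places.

In steady state, investment equals break-even investment: s·k^α = (n + δ)·k.
Dividing both sides by k: k^(1−α) = s / (n + δ).
k^0.66 = 0.36 / (0.024 + 0.052) = 0.36 / 0.076 = 4.7368
k* = 4.7368^(1/0.66) ≈ 10.5551

k* = 10.56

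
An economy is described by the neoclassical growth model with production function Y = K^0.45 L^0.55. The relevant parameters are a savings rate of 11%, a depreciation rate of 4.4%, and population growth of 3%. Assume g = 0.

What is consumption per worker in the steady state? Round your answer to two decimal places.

In steady state, investment equals break-even investment: s·k^α = (n + δ)·k.
Dividing both sides by k: k^(1−α) = s / (n + δ).
k^0.55 = 0.11 / (0.030 + 0.044) = 0.11 / 0.074 = 1.4865
k* = 1.4865^(1/0.55) ≈ 2.0560
y* = (k*)^α = 2.0560^0.45 ≈ 1.3831
c* = (1 − s)·y* = (1 − 0.11) × 1.3831 ≈ 1.2310

c* = 1.23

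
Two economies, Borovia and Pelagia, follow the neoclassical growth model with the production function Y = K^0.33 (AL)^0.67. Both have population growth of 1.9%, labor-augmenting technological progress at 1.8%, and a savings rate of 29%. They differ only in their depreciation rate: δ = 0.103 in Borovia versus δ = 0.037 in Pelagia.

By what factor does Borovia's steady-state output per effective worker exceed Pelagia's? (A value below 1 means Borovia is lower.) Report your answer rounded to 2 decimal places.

Steady-state y* = [s/(n + g + δ)]^(α/(1−α)), so the ratio is [ (s_B/(n + g + δ)_B) / (s_P/(n + g + δ)_P) ]^0.4925.
s_B/(n + g + δ)_B = 0.29/0.140 = 2.0714; s_P/(n + g + δ)_P = 0.29/0.074 = 3.9189.
Ratio = (2.0714/3.9189)^0.4925 = 0.5286^0.4925 ≈ 0.7305

ratio ≈ 0.73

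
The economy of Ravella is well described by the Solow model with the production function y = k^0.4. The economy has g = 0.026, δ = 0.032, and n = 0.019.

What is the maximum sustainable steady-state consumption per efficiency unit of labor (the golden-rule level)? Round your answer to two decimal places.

c_gold ≈ 1.80

At the golden rule, f'(k) = n + g + δ, so α·k^(α−1) = n + g + δ and k_gold = (α/(n + g + δ))^(1/(1−α)).
k_gold = (0.4/0.077)^(1/0.6) = 5.1948^1.6667 ≈ 15.5826
c_gold = f(k_gold) − (n + g + δ)·k_gold = 2.9995 − 0.077×15.5826 ≈ 1.7996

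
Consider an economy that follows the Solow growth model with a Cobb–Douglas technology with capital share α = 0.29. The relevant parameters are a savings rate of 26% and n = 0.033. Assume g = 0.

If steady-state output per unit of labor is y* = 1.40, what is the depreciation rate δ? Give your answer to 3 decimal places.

δ ≈ 0.081

Steady state requires s·f(k) = (n + δ)·k, i.e. s·k^α = (n + δ)·k.
Since y* = [s/(n + δ)]^(α/(1−α)), we have s/(n + δ) = (y*)^((1−α)/α) = 1.40^2.4483 = 2.2791.
Therefore n + δ = s / 2.2791 = 0.26 / 2.2791 = 0.1141, so δ = 0.1141 − 0.033 = 0.0811.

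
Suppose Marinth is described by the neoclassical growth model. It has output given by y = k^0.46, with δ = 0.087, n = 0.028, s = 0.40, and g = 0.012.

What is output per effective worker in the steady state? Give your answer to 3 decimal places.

y* = 2.657

In steady state, investment equals break-even investment: s·k^α = (n + g + δ)·k.
Dividing both sides by k: k^(1−α) = s / (n + g + δ).
k^0.54 = 0.40 / (0.028 + 0.012 + 0.087) = 0.40 / 0.127 = 3.1496
k* = 3.1496^(1/0.54) ≈ 8.3694
y* = (k*)^α = 8.3694^0.46 ≈ 2.6573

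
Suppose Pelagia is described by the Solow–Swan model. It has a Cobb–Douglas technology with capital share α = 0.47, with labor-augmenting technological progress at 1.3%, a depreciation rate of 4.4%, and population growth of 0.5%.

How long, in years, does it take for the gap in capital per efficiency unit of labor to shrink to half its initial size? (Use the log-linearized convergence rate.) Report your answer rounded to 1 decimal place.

t_½ ≈ 21.1 years

Near the steady state the convergence rate is λ = (1 − α)(n + g + δ).
λ = (1 − 0.47) × 0.062 = 0.53 × 0.062 = 0.03286
Half-life = ln 2 / λ = 0.6931 / 0.03286 ≈ 21.09 years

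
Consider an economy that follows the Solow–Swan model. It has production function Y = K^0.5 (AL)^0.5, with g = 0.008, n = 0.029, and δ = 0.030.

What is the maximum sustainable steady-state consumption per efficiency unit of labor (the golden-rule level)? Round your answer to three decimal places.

c_gold ≈ 3.731

At the golden rule, f'(k) = n + g + δ, so α·k^(α−1) = n + g + δ and k_gold = (α/(n + g + δ))^(1/(1−α)).
k_gold = (0.5/0.067)^(1/0.5) = 7.4627^2 ≈ 55.6919
c_gold = f(k_gold) − (n + g + δ)·k_gold = 7.4627 − 0.067×55.6919 ≈ 3.7313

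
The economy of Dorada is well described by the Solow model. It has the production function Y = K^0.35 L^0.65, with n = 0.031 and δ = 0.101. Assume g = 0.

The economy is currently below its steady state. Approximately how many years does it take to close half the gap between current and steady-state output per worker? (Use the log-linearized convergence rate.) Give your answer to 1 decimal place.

Near the steady state the convergence rate is λ = (1 − α)(n + δ).
λ = (1 − 0.35) × 0.132 = 0.65 × 0.132 = 0.0858
Half-life = ln 2 / λ = 0.6931 / 0.0858 ≈ 8.08 years

half-life ≈ 8.1 years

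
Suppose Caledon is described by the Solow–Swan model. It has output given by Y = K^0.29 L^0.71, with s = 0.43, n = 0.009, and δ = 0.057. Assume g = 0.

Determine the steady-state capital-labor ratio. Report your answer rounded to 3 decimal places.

In steady state, investment equals break-even investment: s·k^α = (n + δ)·k.
Rearranging, k^(1−α) = s / (n + δ).
k^0.71 = 0.43 / (0.009 + 0.057) = 0.43 / 0.066 = 6.5152
k* = 6.5152^(1/0.71) ≈ 14.0080

k* = 14.008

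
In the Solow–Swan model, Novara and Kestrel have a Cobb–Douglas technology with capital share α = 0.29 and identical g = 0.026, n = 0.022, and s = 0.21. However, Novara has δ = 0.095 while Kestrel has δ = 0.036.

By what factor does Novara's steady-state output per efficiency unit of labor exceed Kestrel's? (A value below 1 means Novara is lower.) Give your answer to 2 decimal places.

Steady-state y* = [s/(n + g + δ)]^(α/(1−α)), so the ratio is [ (s_N/(n + g + δ)_N) / (s_K/(n + g + δ)_K) ]^0.4085.
s_N/(n + g + δ)_N = 0.21/0.143 = 1.4685; s_K/(n + g + δ)_K = 0.21/0.084 = 2.5000.
Ratio = (1.4685/2.5000)^0.4085 = 0.5874^0.4085 ≈ 0.8047

ratio ≈ 0.80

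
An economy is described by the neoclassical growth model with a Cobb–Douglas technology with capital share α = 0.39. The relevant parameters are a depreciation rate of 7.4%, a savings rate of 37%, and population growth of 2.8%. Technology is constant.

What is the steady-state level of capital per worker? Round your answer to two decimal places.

Steady state requires s·f(k) = (n + δ)·k, i.e. s·k^α = (n + δ)·k.
Rearranging, k^(1−α) = s / (n + δ).
k^0.61 = 0.37 / (0.028 + 0.074) = 0.37 / 0.102 = 3.6275
k* = 3.6275^(1/0.61) ≈ 8.2678

k* ≈ 8.27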